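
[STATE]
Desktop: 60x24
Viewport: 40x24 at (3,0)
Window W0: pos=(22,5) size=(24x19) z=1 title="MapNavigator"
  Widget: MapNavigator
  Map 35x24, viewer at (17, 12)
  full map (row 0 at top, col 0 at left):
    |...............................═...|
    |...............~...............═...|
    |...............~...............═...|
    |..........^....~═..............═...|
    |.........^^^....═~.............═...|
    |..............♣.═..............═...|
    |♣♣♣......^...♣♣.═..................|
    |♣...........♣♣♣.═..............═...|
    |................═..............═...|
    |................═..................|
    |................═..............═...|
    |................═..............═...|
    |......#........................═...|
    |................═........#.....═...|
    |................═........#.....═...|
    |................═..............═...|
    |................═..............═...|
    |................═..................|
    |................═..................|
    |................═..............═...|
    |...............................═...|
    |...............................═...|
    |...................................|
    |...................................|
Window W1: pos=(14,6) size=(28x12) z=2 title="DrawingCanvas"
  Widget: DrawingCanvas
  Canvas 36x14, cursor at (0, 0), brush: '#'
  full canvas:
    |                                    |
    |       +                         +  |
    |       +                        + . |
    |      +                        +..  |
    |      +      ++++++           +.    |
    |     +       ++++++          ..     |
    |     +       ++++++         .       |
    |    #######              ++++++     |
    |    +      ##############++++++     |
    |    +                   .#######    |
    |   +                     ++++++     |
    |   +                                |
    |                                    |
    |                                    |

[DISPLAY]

                                        
                                        
                                        
                                        
                                        
                   ┏━━━━━━━━━━━━━━━━━━━━
           ┏━━━━━━━━━━━━━━━━━━━━━━━━━━┓ 
           ┃ DrawingCanvas            ┃─
           ┠──────────────────────────┨.
           ┃+                         ┃.
           ┃       +                  ┃.
           ┃       +                  ┃.
           ┃      +                   ┃.
           ┃      +      ++++++       ┃.
           ┃     +       ++++++       ┃.
           ┃     +       ++++++       ┃.
           ┃    #######              +┃#
           ┗━━━━━━━━━━━━━━━━━━━━━━━━━━┛#
                   ┃..........═.........
                   ┃..........═.........
                   ┃..........═.........
                   ┃..........═.........
                   ┃..........═.........
                   ┗━━━━━━━━━━━━━━━━━━━━


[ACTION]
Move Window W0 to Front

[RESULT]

                                        
                                        
                                        
                                        
                                        
                   ┏━━━━━━━━━━━━━━━━━━━━
           ┏━━━━━━━┃ MapNavigator       
           ┃ Drawin┠────────────────────
           ┠───────┃........♣.═.........
           ┃+      ┃...^...♣♣.═.........
           ┃       ┃......♣♣♣.═.........
           ┃       ┃..........═.........
           ┃      +┃..........═.........
           ┃      +┃..........═.........
           ┃     + ┃..........═.........
           ┃     + ┃#..........@........
           ┃    ###┃..........═........#
           ┗━━━━━━━┃..........═........#
                   ┃..........═.........
                   ┃..........═.........
                   ┃..........═.........
                   ┃..........═.........
                   ┃..........═.........
                   ┗━━━━━━━━━━━━━━━━━━━━


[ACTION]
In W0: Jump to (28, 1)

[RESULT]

                                        
                                        
                                        
                                        
                                        
                   ┏━━━━━━━━━━━━━━━━━━━━
           ┏━━━━━━━┃ MapNavigator       
           ┃ Drawin┠────────────────────
           ┠───────┃                    
           ┃+      ┃                    
           ┃       ┃                    
           ┃       ┃                    
           ┃      +┃                    
           ┃      +┃                    
           ┃     + ┃..............═...  
           ┃     + ┃...........@..═...  
           ┃    ###┃..............═...  
           ┗━━━━━━━┃..............═...  
                   ┃~.............═...  
                   ┃..............═...  
                   ┃..................  
                   ┃..............═...  
                   ┃..............═...  
                   ┗━━━━━━━━━━━━━━━━━━━━


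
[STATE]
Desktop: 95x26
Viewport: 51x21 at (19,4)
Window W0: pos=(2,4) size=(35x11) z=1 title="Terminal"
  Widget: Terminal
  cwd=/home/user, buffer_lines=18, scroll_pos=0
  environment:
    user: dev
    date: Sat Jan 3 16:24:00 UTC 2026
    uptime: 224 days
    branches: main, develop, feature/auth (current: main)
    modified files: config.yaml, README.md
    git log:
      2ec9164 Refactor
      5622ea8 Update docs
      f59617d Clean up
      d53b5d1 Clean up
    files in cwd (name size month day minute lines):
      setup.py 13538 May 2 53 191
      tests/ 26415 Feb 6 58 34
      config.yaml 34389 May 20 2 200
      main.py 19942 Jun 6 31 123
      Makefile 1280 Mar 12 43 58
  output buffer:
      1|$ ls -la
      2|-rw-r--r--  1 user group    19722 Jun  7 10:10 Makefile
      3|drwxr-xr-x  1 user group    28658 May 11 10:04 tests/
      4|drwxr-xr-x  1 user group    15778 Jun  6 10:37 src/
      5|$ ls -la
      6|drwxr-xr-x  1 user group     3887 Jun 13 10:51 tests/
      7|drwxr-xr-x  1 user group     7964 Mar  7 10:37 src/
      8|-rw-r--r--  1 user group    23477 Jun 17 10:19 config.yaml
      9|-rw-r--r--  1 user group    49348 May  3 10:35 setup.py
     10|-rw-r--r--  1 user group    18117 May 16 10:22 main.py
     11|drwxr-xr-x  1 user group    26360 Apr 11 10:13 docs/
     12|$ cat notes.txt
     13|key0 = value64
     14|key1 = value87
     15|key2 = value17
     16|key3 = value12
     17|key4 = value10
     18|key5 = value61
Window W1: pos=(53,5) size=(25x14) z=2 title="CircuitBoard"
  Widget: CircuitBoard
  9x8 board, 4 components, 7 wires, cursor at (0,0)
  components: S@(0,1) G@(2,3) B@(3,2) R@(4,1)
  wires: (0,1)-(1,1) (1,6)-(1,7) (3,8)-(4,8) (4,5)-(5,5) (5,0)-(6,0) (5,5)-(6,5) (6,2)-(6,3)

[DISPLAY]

━━━━━━━━━━━━━━━━━┓                                 
                 ┃                ┏━━━━━━━━━━━━━━━━
─────────────────┨                ┃ CircuitBoard   
                 ┃                ┠────────────────
er group    19722┃                ┃   0 1 2 3 4 5 6
er group    28658┃                ┃0  [.]  S       
er group    15778┃                ┃        │       
                 ┃                ┃1       ·       
er group     3887┃                ┃                
er group     7964┃                ┃2               
━━━━━━━━━━━━━━━━━┛                ┃                
                                  ┃3           B   
                                  ┃                
                                  ┃4       R       
                                  ┗━━━━━━━━━━━━━━━━
                                                   
                                                   
                                                   
                                                   
                                                   
                                                   


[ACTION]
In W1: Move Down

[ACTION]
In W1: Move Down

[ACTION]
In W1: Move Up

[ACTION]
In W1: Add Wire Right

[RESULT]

━━━━━━━━━━━━━━━━━┓                                 
                 ┃                ┏━━━━━━━━━━━━━━━━
─────────────────┨                ┃ CircuitBoard   
                 ┃                ┠────────────────
er group    19722┃                ┃   0 1 2 3 4 5 6
er group    28658┃                ┃0       S       
er group    15778┃                ┃        │       
                 ┃                ┃1  [.]─ ·       
er group     3887┃                ┃                
er group     7964┃                ┃2               
━━━━━━━━━━━━━━━━━┛                ┃                
                                  ┃3           B   
                                  ┃                
                                  ┃4       R       
                                  ┗━━━━━━━━━━━━━━━━
                                                   
                                                   
                                                   
                                                   
                                                   
                                                   


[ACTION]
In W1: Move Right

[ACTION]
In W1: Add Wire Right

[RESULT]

━━━━━━━━━━━━━━━━━┓                                 
                 ┃                ┏━━━━━━━━━━━━━━━━
─────────────────┨                ┃ CircuitBoard   
                 ┃                ┠────────────────
er group    19722┃                ┃   0 1 2 3 4 5 6
er group    28658┃                ┃0       S       
er group    15778┃                ┃        │       
                 ┃                ┃1   · ─[.]─ ·   
er group     3887┃                ┃                
er group     7964┃                ┃2               
━━━━━━━━━━━━━━━━━┛                ┃                
                                  ┃3           B   
                                  ┃                
                                  ┃4       R       
                                  ┗━━━━━━━━━━━━━━━━
                                                   
                                                   
                                                   
                                                   
                                                   
                                                   


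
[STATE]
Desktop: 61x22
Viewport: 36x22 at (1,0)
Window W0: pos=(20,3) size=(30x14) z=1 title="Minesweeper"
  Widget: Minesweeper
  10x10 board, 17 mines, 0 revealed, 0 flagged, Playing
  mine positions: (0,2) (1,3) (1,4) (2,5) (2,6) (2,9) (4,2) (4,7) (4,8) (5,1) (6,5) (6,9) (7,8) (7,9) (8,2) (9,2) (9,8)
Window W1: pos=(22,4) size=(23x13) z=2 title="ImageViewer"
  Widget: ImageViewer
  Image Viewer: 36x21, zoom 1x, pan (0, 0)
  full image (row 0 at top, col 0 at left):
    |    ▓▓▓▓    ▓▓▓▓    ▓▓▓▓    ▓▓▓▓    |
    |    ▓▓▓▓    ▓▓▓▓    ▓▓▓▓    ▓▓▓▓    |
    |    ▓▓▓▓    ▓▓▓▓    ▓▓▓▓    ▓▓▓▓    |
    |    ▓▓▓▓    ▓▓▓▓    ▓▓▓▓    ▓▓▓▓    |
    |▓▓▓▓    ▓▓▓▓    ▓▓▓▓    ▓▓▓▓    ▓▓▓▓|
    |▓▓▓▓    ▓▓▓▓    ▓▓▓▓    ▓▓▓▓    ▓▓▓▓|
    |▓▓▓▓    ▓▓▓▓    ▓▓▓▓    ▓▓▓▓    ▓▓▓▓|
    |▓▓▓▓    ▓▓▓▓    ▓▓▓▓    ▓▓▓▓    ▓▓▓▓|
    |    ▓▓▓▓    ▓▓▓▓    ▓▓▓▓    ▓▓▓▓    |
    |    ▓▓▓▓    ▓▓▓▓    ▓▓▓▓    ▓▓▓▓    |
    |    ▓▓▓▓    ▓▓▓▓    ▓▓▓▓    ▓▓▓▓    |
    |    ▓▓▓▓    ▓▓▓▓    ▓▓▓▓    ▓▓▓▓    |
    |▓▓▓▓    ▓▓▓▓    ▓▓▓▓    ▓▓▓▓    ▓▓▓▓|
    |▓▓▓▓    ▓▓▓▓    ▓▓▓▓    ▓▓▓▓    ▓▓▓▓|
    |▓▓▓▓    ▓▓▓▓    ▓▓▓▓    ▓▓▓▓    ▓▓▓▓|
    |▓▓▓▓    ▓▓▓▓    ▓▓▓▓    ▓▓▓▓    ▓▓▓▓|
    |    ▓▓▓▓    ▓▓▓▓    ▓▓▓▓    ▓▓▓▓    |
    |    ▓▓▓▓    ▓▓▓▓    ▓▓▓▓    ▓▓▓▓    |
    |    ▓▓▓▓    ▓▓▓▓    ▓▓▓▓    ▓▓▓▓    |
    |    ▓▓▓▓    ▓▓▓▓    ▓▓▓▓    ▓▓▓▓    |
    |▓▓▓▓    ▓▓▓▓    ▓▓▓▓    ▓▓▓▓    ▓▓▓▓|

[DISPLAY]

                                    
                                    
                                    
                   ┏━━━━━━━━━━━━━━━━
                   ┃ ┏━━━━━━━━━━━━━━
                   ┠─┃ ImageViewer  
                   ┃■┠──────────────
                   ┃■┃    ▓▓▓▓    ▓▓
                   ┃■┃    ▓▓▓▓    ▓▓
                   ┃■┃    ▓▓▓▓    ▓▓
                   ┃■┃    ▓▓▓▓    ▓▓
                   ┃■┃▓▓▓▓    ▓▓▓▓  
                   ┃■┃▓▓▓▓    ▓▓▓▓  
                   ┃■┃▓▓▓▓    ▓▓▓▓  
                   ┃■┃▓▓▓▓    ▓▓▓▓  
                   ┃■┃    ▓▓▓▓    ▓▓
                   ┗━┗━━━━━━━━━━━━━━
                                    
                                    
                                    
                                    
                                    


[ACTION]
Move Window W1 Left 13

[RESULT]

                                    
                                    
                                    
                   ┏━━━━━━━━━━━━━━━━
        ┏━━━━━━━━━━━━━━━━━━━━━┓r    
        ┃ ImageViewer         ┃─────
        ┠─────────────────────┨     
        ┃    ▓▓▓▓    ▓▓▓▓    ▓┃     
        ┃    ▓▓▓▓    ▓▓▓▓    ▓┃     
        ┃    ▓▓▓▓    ▓▓▓▓    ▓┃     
        ┃    ▓▓▓▓    ▓▓▓▓    ▓┃     
        ┃▓▓▓▓    ▓▓▓▓    ▓▓▓▓ ┃     
        ┃▓▓▓▓    ▓▓▓▓    ▓▓▓▓ ┃     
        ┃▓▓▓▓    ▓▓▓▓    ▓▓▓▓ ┃     
        ┃▓▓▓▓    ▓▓▓▓    ▓▓▓▓ ┃     
        ┃    ▓▓▓▓    ▓▓▓▓    ▓┃     
        ┗━━━━━━━━━━━━━━━━━━━━━┛━━━━━
                                    
                                    
                                    
                                    
                                    


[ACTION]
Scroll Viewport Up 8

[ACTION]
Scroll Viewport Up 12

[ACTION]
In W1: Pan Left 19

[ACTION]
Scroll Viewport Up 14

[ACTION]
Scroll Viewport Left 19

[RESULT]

                                    
                                    
                                    
                    ┏━━━━━━━━━━━━━━━
         ┏━━━━━━━━━━━━━━━━━━━━━┓r   
         ┃ ImageViewer         ┃────
         ┠─────────────────────┨    
         ┃    ▓▓▓▓    ▓▓▓▓    ▓┃    
         ┃    ▓▓▓▓    ▓▓▓▓    ▓┃    
         ┃    ▓▓▓▓    ▓▓▓▓    ▓┃    
         ┃    ▓▓▓▓    ▓▓▓▓    ▓┃    
         ┃▓▓▓▓    ▓▓▓▓    ▓▓▓▓ ┃    
         ┃▓▓▓▓    ▓▓▓▓    ▓▓▓▓ ┃    
         ┃▓▓▓▓    ▓▓▓▓    ▓▓▓▓ ┃    
         ┃▓▓▓▓    ▓▓▓▓    ▓▓▓▓ ┃    
         ┃    ▓▓▓▓    ▓▓▓▓    ▓┃    
         ┗━━━━━━━━━━━━━━━━━━━━━┛━━━━
                                    
                                    
                                    
                                    
                                    


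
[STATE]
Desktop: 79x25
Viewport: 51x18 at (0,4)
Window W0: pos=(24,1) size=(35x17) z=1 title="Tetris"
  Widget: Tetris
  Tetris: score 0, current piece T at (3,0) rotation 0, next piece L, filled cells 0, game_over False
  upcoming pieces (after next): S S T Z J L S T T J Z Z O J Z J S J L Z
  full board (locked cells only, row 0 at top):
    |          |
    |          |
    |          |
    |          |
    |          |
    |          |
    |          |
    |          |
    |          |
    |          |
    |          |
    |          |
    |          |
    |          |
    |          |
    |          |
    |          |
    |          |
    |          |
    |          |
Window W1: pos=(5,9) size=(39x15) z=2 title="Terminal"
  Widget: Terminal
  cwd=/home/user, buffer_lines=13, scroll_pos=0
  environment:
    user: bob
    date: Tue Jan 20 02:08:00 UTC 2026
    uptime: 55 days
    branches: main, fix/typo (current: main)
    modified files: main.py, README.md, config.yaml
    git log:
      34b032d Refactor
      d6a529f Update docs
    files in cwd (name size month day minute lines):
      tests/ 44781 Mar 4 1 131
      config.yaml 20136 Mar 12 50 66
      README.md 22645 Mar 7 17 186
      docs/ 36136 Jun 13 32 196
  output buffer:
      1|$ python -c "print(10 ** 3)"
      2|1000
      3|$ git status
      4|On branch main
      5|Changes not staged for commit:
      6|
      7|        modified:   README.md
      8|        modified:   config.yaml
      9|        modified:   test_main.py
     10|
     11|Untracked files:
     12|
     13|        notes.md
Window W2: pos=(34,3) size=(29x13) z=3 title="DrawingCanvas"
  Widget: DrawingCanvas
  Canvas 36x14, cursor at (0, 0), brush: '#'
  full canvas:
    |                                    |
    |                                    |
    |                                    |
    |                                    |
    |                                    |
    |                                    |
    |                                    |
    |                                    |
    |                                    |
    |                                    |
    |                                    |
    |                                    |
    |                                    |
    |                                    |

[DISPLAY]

                        ┃         ┃ DrawingCanvas  
                        ┃         ┠────────────────
                        ┃         ┃+               
                        ┃         ┃                
                        ┃         ┃                
     ┏━━━━━━━━━━━━━━━━━━━━━━━━━━━━┃                
     ┃ Terminal                   ┃                
     ┠────────────────────────────┃                
     ┃$ python -c "print(10 ** 3)"┃                
     ┃1000                        ┃                
     ┃$ git status                ┃                
     ┃On branch main              ┗━━━━━━━━━━━━━━━━
     ┃Changes not staged for commit:       ┃       
     ┃                                     ┃━━━━━━━
     ┃        modified:   README.md        ┃       
     ┃        modified:   config.yaml      ┃       
     ┃        modified:   test_main.py     ┃       
     ┃                                     ┃       


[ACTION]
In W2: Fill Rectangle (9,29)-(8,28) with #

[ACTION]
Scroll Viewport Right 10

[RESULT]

              ┃         ┃ DrawingCanvas            
              ┃         ┠──────────────────────────
              ┃         ┃+                         
              ┃         ┃                          
              ┃         ┃                          
━━━━━━━━━━━━━━━━━━━━━━━━┃                          
minal                   ┃                          
────────────────────────┃                          
thon -c "print(10 ** 3)"┃                          
                        ┃                          
t status                ┃                          
ranch main              ┗━━━━━━━━━━━━━━━━━━━━━━━━━━
ges not staged for commit:       ┃              ┃  
                                 ┃━━━━━━━━━━━━━━┛  
    modified:   README.md        ┃                 
    modified:   config.yaml      ┃                 
    modified:   test_main.py     ┃                 
                                 ┃                 


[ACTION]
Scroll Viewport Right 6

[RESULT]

        ┃         ┃ DrawingCanvas             ┃    
        ┃         ┠───────────────────────────┨    
        ┃         ┃+                          ┃    
        ┃         ┃                           ┃    
        ┃         ┃                           ┃    
━━━━━━━━━━━━━━━━━━┃                           ┃    
                  ┃                           ┃    
──────────────────┃                           ┃    
c "print(10 ** 3)"┃                           ┃    
                  ┃                           ┃    
us                ┃                           ┃    
main              ┗━━━━━━━━━━━━━━━━━━━━━━━━━━━┛    
t staged for commit:       ┃              ┃        
                           ┃━━━━━━━━━━━━━━┛        
dified:   README.md        ┃                       
dified:   config.yaml      ┃                       
dified:   test_main.py     ┃                       
                           ┃                       


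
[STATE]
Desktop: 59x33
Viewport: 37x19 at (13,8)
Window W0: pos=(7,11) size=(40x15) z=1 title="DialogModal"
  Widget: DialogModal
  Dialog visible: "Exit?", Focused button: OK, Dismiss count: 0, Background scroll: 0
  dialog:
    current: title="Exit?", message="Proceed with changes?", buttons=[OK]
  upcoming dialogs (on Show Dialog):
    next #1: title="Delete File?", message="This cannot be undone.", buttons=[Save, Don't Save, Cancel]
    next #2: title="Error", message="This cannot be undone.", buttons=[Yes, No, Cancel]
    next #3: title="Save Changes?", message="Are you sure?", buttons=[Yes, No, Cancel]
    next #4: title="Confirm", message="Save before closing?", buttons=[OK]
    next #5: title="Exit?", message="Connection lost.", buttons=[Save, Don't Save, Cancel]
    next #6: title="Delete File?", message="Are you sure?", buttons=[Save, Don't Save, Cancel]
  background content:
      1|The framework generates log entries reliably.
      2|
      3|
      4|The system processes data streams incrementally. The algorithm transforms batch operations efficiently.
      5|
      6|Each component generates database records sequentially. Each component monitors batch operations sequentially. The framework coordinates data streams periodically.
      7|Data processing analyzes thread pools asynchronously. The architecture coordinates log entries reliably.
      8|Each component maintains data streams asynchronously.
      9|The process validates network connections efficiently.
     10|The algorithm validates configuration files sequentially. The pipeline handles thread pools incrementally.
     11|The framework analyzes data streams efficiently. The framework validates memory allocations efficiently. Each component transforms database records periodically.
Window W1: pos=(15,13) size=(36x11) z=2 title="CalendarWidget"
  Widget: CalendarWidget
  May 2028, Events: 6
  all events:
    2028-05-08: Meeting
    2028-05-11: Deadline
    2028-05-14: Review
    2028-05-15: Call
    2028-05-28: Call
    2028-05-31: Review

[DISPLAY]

                                     
                                     
                                     
━━━━━━━━━━━━━━━━━━━━━━━━━━━━━━━━━┓   
ogModal                          ┃   
──┏━━━━━━━━━━━━━━━━━━━━━━━━━━━━━━━━━━
ra┃ CalendarWidget                   
  ┠──────────────────────────────────
  ┃             May 2028             
y┌┃Mo Tu We Th Fr Sa Su              
 │┃ 1  2  3  4  5  6  7              
c│┃ 8*  9 10 11* 12 13 14*           
p│┃15* 16 17 18 19 20 21             
c└┃22 23 24 25 26 27 28*             
ro┃29 30 31*                         
lg┗━━━━━━━━━━━━━━━━━━━━━━━━━━━━━━━━━━
ramework analyzes data streams ef┃   
━━━━━━━━━━━━━━━━━━━━━━━━━━━━━━━━━┛   
                                     


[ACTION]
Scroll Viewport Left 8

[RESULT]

                                     
                                     
                                     
  ┏━━━━━━━━━━━━━━━━━━━━━━━━━━━━━━━━━━
  ┃ DialogModal                      
  ┠───────┏━━━━━━━━━━━━━━━━━━━━━━━━━━
  ┃The fra┃ CalendarWidget           
  ┃       ┠──────────────────────────
  ┃       ┃             May 2028     
  ┃The sy┌┃Mo Tu We Th Fr Sa Su      
  ┃      │┃ 1  2  3  4  5  6  7      
  ┃Each c│┃ 8*  9 10 11* 12 13 14*   
  ┃Data p│┃15* 16 17 18 19 20 21     
  ┃Each c└┃22 23 24 25 26 27 28*     
  ┃The pro┃29 30 31*                 
  ┃The alg┗━━━━━━━━━━━━━━━━━━━━━━━━━━
  ┃The framework analyzes data stream
  ┗━━━━━━━━━━━━━━━━━━━━━━━━━━━━━━━━━━
                                     


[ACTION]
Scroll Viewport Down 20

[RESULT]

  ┃The fra┃ CalendarWidget           
  ┃       ┠──────────────────────────
  ┃       ┃             May 2028     
  ┃The sy┌┃Mo Tu We Th Fr Sa Su      
  ┃      │┃ 1  2  3  4  5  6  7      
  ┃Each c│┃ 8*  9 10 11* 12 13 14*   
  ┃Data p│┃15* 16 17 18 19 20 21     
  ┃Each c└┃22 23 24 25 26 27 28*     
  ┃The pro┃29 30 31*                 
  ┃The alg┗━━━━━━━━━━━━━━━━━━━━━━━━━━
  ┃The framework analyzes data stream
  ┗━━━━━━━━━━━━━━━━━━━━━━━━━━━━━━━━━━
                                     
                                     
                                     
                                     
                                     
                                     
                                     


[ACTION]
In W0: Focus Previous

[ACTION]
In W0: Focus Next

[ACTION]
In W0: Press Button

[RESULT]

  ┃The fra┃ CalendarWidget           
  ┃       ┠──────────────────────────
  ┃       ┃             May 2028     
  ┃The sys┃Mo Tu We Th Fr Sa Su      
  ┃       ┃ 1  2  3  4  5  6  7      
  ┃Each co┃ 8*  9 10 11* 12 13 14*   
  ┃Data pr┃15* 16 17 18 19 20 21     
  ┃Each co┃22 23 24 25 26 27 28*     
  ┃The pro┃29 30 31*                 
  ┃The alg┗━━━━━━━━━━━━━━━━━━━━━━━━━━
  ┃The framework analyzes data stream
  ┗━━━━━━━━━━━━━━━━━━━━━━━━━━━━━━━━━━
                                     
                                     
                                     
                                     
                                     
                                     
                                     


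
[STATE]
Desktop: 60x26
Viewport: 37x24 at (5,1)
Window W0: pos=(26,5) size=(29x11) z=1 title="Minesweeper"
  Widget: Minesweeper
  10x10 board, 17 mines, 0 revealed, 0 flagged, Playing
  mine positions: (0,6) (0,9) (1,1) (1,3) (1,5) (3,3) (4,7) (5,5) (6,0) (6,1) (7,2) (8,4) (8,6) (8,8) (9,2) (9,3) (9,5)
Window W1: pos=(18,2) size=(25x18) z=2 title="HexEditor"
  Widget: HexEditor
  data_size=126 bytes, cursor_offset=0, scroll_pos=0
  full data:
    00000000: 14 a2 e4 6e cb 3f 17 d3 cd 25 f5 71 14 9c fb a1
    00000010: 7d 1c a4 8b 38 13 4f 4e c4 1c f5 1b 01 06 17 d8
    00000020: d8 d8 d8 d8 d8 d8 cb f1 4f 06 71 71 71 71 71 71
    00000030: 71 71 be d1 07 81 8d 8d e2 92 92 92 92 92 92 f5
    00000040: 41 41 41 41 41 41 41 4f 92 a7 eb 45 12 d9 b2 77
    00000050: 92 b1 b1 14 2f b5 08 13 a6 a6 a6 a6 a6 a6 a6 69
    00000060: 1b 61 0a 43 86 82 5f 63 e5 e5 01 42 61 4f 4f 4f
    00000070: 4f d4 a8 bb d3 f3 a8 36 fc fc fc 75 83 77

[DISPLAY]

                                     
             ┏━━━━━━━━━━━━━━━━━━━━━━━
             ┃ HexEditor             
             ┠───────────────────────
             ┃00000000  14 a2 e4 6e c
             ┃00000010  7d 1c a4 8b 3
             ┃00000020  d8 d8 d8 d8 d
             ┃00000030  71 71 be d1 0
             ┃00000040  41 41 41 41 4
             ┃00000050  92 b1 b1 14 2
             ┃00000060  1b 61 0a 43 8
             ┃00000070  4f d4 a8 bb d
             ┃                       
             ┃                       
             ┃                       
             ┃                       
             ┃                       
             ┃                       
             ┗━━━━━━━━━━━━━━━━━━━━━━━
                                     
                                     
                                     
                                     
                                     


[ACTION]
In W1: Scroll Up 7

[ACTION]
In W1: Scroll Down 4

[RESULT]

                                     
             ┏━━━━━━━━━━━━━━━━━━━━━━━
             ┃ HexEditor             
             ┠───────────────────────
             ┃00000040  41 41 41 41 4
             ┃00000050  92 b1 b1 14 2
             ┃00000060  1b 61 0a 43 8
             ┃00000070  4f d4 a8 bb d
             ┃                       
             ┃                       
             ┃                       
             ┃                       
             ┃                       
             ┃                       
             ┃                       
             ┃                       
             ┃                       
             ┃                       
             ┗━━━━━━━━━━━━━━━━━━━━━━━
                                     
                                     
                                     
                                     
                                     


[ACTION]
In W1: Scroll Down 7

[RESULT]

                                     
             ┏━━━━━━━━━━━━━━━━━━━━━━━
             ┃ HexEditor             
             ┠───────────────────────
             ┃00000070  4f d4 a8 bb d
             ┃                       
             ┃                       
             ┃                       
             ┃                       
             ┃                       
             ┃                       
             ┃                       
             ┃                       
             ┃                       
             ┃                       
             ┃                       
             ┃                       
             ┃                       
             ┗━━━━━━━━━━━━━━━━━━━━━━━
                                     
                                     
                                     
                                     
                                     


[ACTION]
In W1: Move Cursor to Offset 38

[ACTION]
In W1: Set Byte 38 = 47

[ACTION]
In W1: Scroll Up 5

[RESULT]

                                     
             ┏━━━━━━━━━━━━━━━━━━━━━━━
             ┃ HexEditor             
             ┠───────────────────────
             ┃00000020  d8 d8 d8 d8 d
             ┃00000030  71 71 be d1 0
             ┃00000040  41 41 41 41 4
             ┃00000050  92 b1 b1 14 2
             ┃00000060  1b 61 0a 43 8
             ┃00000070  4f d4 a8 bb d
             ┃                       
             ┃                       
             ┃                       
             ┃                       
             ┃                       
             ┃                       
             ┃                       
             ┃                       
             ┗━━━━━━━━━━━━━━━━━━━━━━━
                                     
                                     
                                     
                                     
                                     


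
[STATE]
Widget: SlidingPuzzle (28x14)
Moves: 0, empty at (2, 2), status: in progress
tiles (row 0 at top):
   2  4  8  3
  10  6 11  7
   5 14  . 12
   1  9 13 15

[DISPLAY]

┌────┬────┬────┬────┐       
│  2 │  4 │  8 │  3 │       
├────┼────┼────┼────┤       
│ 10 │  6 │ 11 │  7 │       
├────┼────┼────┼────┤       
│  5 │ 14 │    │ 12 │       
├────┼────┼────┼────┤       
│  1 │  9 │ 13 │ 15 │       
└────┴────┴────┴────┘       
Moves: 0                    
                            
                            
                            
                            


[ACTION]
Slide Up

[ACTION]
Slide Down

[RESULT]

┌────┬────┬────┬────┐       
│  2 │  4 │  8 │  3 │       
├────┼────┼────┼────┤       
│ 10 │  6 │ 11 │  7 │       
├────┼────┼────┼────┤       
│  5 │ 14 │    │ 12 │       
├────┼────┼────┼────┤       
│  1 │  9 │ 13 │ 15 │       
└────┴────┴────┴────┘       
Moves: 2                    
                            
                            
                            
                            


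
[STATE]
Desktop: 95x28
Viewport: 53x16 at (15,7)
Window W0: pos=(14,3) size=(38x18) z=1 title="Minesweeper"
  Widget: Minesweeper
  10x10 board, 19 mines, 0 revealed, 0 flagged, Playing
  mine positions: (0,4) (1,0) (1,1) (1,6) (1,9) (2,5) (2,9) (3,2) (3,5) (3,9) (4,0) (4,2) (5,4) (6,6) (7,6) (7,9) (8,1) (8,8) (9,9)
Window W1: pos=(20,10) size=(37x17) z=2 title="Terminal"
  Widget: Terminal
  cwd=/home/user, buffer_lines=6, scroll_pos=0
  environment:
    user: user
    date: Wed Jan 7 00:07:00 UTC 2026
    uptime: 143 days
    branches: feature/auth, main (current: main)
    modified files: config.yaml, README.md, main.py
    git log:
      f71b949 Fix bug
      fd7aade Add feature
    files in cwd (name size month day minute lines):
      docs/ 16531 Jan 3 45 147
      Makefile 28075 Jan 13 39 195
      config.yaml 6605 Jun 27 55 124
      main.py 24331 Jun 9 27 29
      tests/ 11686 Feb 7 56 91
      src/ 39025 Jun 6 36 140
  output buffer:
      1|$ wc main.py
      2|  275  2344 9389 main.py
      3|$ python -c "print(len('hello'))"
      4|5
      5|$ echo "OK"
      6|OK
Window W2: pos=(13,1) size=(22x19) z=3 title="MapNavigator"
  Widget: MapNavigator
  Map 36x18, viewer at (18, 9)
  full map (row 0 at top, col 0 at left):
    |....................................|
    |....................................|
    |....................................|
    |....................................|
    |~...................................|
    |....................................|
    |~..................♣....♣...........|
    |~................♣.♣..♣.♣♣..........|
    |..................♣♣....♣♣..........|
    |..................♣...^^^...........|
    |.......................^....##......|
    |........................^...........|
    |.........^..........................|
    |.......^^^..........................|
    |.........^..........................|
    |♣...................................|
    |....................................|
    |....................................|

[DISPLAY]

...................┃                ┃                
..........♣....♣...┃                ┃                
........♣.♣..♣.♣♣..┃                ┃                
.........♣♣....♣♣..┃━━━━━━━━━━━━━━━━━━━━━┓           
.........@...^^^...┃                     ┃           
..............^....┃─────────────────────┨           
...............^...┃                     ┃           
^..................┃89 main.py           ┃           
^..................┃rint(len('hello'))"  ┃           
^..................┃                     ┃           
...................┃                     ┃           
...................┃                     ┃           
━━━━━━━━━━━━━━━━━━━┛                     ┃           
━━━━━┃                                   ┃           
     ┃                                   ┃           
     ┃                                   ┃           


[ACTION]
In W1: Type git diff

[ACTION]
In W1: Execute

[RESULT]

...................┃                ┃                
..........♣....♣...┃                ┃                
........♣.♣..♣.♣♣..┃                ┃                
.........♣♣....♣♣..┃━━━━━━━━━━━━━━━━━━━━━┓           
.........@...^^^...┃                     ┃           
..............^....┃─────────────────────┨           
...............^...┃89 main.py           ┃           
^..................┃rint(len('hello'))"  ┃           
^..................┃                     ┃           
^..................┃                     ┃           
...................┃                     ┃           
...................┃                     ┃           
━━━━━━━━━━━━━━━━━━━┛ain.py b/main.py     ┃           
━━━━━┃--- a/main.py                      ┃           
     ┃+++ b/main.py                      ┃           
     ┃@@ -1,3 +1,4 @@                    ┃           


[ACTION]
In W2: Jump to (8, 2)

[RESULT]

                   ┃                ┃                
                   ┃                ┃                
 ..................┃                ┃                
 ..................┃━━━━━━━━━━━━━━━━━━━━━┓           
 ........@.........┃                     ┃           
 ..................┃─────────────────────┨           
 ~.................┃89 main.py           ┃           
 ..................┃rint(len('hello'))"  ┃           
 ~.................┃                     ┃           
 ~................♣┃                     ┃           
 ..................┃                     ┃           
 ..................┃                     ┃           
━━━━━━━━━━━━━━━━━━━┛ain.py b/main.py     ┃           
━━━━━┃--- a/main.py                      ┃           
     ┃+++ b/main.py                      ┃           
     ┃@@ -1,3 +1,4 @@                    ┃           


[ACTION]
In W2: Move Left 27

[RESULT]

                   ┃                ┃                
                   ┃                ┃                
         ..........┃                ┃                
         ..........┃━━━━━━━━━━━━━━━━━━━━━┓           
         @.........┃                     ┃           
         ..........┃─────────────────────┨           
         ~.........┃89 main.py           ┃           
         ..........┃rint(len('hello'))"  ┃           
         ~.........┃                     ┃           
         ~.........┃                     ┃           
         ..........┃                     ┃           
         ..........┃                     ┃           
━━━━━━━━━━━━━━━━━━━┛ain.py b/main.py     ┃           
━━━━━┃--- a/main.py                      ┃           
     ┃+++ b/main.py                      ┃           
     ┃@@ -1,3 +1,4 @@                    ┃           
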